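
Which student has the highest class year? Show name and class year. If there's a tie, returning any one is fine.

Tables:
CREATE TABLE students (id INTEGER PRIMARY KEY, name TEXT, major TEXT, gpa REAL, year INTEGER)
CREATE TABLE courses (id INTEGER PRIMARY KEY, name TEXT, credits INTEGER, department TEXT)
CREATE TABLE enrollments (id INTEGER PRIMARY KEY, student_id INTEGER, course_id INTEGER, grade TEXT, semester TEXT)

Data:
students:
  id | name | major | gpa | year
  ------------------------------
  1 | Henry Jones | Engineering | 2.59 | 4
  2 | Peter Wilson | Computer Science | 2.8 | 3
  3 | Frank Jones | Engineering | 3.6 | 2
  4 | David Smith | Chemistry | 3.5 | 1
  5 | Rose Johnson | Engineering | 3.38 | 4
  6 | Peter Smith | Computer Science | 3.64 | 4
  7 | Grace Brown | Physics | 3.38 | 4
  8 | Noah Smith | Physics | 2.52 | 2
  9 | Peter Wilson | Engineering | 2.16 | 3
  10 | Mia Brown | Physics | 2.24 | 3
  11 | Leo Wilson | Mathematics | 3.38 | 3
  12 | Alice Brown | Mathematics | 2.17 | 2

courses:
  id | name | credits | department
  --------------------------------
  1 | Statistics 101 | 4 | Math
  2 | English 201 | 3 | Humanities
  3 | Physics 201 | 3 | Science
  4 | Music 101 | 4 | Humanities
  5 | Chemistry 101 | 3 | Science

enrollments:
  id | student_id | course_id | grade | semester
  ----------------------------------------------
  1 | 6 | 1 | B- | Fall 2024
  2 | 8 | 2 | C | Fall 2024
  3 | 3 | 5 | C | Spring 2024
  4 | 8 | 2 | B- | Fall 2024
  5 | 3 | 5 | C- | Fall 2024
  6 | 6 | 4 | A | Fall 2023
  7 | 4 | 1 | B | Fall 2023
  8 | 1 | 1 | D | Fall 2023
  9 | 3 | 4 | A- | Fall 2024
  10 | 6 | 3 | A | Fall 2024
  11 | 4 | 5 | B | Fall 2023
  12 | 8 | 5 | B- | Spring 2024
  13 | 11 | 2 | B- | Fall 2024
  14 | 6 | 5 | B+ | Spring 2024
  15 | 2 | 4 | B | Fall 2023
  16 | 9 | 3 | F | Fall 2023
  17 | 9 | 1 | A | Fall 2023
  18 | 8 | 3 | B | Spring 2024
SELECT name, year FROM students ORDER BY year DESC LIMIT 1

Execution result:
name | year
Henry Jones | 4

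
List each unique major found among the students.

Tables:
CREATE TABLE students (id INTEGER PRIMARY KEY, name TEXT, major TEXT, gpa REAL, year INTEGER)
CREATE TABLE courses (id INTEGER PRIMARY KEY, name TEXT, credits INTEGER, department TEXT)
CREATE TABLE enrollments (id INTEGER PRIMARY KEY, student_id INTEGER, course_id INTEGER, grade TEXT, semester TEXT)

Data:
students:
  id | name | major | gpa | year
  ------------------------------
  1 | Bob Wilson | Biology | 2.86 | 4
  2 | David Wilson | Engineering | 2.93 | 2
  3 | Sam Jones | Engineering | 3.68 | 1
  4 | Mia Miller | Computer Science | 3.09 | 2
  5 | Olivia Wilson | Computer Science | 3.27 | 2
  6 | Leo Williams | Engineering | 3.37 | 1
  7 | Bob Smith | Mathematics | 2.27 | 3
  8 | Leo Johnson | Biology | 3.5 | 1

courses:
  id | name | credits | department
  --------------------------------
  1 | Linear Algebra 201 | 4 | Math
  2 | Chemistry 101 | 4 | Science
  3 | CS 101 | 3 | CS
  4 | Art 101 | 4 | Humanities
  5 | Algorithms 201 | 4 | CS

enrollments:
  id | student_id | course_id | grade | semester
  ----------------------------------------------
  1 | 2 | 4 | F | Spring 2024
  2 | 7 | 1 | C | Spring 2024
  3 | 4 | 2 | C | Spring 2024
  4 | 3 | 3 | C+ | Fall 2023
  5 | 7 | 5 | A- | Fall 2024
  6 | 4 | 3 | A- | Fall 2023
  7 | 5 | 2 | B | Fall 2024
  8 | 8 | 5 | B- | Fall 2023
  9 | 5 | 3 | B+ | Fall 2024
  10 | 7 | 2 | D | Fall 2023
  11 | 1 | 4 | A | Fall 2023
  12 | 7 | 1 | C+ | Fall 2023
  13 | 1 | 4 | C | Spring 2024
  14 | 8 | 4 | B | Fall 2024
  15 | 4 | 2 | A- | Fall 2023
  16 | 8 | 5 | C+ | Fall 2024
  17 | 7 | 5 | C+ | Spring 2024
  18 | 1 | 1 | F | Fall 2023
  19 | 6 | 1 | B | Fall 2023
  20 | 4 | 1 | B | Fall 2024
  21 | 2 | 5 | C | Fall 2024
SELECT DISTINCT major FROM students

Execution result:
major
Biology
Engineering
Computer Science
Mathematics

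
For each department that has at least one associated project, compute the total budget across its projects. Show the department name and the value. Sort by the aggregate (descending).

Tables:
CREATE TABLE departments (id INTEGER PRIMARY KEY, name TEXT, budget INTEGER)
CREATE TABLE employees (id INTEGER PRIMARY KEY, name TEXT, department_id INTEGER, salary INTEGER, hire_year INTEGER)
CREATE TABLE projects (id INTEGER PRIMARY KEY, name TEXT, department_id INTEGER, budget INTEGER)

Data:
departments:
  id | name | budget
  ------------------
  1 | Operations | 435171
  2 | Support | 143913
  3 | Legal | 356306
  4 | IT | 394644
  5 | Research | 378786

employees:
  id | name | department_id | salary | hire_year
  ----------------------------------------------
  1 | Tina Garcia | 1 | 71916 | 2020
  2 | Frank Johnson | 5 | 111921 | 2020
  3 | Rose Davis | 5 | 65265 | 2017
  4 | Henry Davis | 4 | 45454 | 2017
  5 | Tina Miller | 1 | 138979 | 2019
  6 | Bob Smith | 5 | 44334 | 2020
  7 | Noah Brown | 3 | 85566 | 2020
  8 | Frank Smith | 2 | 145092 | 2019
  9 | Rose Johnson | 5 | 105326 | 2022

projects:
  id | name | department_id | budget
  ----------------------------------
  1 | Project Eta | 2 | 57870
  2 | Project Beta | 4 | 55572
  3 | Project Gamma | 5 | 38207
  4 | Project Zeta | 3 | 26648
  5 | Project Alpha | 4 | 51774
SELECT p.name, SUM(c.budget) AS sum_budget FROM projects c JOIN departments p ON c.department_id = p.id GROUP BY p.id, p.name ORDER BY sum_budget DESC

Execution result:
name | sum_budget
IT | 107346
Support | 57870
Research | 38207
Legal | 26648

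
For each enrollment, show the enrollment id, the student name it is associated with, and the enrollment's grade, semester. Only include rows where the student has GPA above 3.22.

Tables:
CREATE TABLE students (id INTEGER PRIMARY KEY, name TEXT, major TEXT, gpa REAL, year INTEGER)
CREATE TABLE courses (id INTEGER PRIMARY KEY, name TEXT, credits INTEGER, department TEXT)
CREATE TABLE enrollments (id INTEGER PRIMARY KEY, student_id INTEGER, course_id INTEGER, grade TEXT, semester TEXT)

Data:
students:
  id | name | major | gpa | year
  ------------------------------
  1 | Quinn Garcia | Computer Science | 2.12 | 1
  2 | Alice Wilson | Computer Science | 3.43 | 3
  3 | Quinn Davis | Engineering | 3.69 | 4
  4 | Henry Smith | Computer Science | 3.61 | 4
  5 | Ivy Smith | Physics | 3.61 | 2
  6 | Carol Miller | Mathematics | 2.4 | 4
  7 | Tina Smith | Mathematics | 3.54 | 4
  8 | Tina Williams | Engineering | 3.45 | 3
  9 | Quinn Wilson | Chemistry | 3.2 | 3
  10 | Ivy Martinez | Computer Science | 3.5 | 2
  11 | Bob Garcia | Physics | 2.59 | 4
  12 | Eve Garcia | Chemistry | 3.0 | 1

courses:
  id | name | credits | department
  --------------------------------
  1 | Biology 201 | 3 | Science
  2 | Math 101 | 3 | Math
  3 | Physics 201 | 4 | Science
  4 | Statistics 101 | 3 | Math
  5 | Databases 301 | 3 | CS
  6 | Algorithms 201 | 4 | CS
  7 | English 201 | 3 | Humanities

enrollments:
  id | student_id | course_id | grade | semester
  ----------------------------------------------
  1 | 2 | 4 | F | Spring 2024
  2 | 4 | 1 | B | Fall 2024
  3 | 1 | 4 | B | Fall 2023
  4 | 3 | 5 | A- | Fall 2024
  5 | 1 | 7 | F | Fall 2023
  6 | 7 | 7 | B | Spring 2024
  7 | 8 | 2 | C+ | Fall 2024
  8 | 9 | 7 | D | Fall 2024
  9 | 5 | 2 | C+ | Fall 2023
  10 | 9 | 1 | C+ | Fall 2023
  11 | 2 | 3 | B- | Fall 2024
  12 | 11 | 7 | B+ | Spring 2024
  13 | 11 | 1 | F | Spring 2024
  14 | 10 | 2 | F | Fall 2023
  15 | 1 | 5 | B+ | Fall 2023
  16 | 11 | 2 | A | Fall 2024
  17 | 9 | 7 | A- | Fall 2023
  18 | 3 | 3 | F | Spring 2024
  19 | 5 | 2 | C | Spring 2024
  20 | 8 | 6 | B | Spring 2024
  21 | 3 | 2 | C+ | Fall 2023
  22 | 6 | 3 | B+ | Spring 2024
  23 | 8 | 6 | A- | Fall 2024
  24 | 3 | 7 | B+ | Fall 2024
SELECT c.id, p.name AS student, c.grade, c.semester FROM enrollments c JOIN students p ON c.student_id = p.id WHERE p.gpa > 3.22

Execution result:
id | student | grade | semester
1 | Alice Wilson | F | Spring 2024
2 | Henry Smith | B | Fall 2024
4 | Quinn Davis | A- | Fall 2024
6 | Tina Smith | B | Spring 2024
7 | Tina Williams | C+ | Fall 2024
9 | Ivy Smith | C+ | Fall 2023
11 | Alice Wilson | B- | Fall 2024
14 | Ivy Martinez | F | Fall 2023
18 | Quinn Davis | F | Spring 2024
19 | Ivy Smith | C | Spring 2024
20 | Tina Williams | B | Spring 2024
21 | Quinn Davis | C+ | Fall 2023
23 | Tina Williams | A- | Fall 2024
24 | Quinn Davis | B+ | Fall 2024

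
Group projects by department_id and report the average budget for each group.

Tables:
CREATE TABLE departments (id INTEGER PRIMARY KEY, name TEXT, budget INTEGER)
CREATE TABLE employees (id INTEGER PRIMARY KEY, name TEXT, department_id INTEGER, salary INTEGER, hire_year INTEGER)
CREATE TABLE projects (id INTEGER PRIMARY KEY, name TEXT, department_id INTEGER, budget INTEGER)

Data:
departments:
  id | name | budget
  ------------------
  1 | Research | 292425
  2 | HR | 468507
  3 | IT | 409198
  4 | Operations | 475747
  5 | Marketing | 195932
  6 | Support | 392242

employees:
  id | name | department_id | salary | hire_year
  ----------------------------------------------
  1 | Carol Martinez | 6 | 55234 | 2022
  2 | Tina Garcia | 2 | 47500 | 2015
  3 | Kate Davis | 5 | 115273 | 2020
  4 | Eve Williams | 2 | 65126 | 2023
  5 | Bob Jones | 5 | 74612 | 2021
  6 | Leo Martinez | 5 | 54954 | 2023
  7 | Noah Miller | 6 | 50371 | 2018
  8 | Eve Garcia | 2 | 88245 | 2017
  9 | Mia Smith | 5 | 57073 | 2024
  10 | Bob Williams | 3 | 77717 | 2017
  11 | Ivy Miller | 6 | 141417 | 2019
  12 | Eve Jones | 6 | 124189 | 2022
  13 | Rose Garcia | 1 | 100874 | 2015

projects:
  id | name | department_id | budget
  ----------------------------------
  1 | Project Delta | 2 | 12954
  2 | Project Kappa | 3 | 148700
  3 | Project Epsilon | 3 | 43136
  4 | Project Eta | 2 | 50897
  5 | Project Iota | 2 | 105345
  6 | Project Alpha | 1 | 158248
SELECT department_id, AVG(budget) AS avg_budget FROM projects GROUP BY department_id

Execution result:
department_id | avg_budget
1 | 158248.00
2 | 56398.67
3 | 95918.00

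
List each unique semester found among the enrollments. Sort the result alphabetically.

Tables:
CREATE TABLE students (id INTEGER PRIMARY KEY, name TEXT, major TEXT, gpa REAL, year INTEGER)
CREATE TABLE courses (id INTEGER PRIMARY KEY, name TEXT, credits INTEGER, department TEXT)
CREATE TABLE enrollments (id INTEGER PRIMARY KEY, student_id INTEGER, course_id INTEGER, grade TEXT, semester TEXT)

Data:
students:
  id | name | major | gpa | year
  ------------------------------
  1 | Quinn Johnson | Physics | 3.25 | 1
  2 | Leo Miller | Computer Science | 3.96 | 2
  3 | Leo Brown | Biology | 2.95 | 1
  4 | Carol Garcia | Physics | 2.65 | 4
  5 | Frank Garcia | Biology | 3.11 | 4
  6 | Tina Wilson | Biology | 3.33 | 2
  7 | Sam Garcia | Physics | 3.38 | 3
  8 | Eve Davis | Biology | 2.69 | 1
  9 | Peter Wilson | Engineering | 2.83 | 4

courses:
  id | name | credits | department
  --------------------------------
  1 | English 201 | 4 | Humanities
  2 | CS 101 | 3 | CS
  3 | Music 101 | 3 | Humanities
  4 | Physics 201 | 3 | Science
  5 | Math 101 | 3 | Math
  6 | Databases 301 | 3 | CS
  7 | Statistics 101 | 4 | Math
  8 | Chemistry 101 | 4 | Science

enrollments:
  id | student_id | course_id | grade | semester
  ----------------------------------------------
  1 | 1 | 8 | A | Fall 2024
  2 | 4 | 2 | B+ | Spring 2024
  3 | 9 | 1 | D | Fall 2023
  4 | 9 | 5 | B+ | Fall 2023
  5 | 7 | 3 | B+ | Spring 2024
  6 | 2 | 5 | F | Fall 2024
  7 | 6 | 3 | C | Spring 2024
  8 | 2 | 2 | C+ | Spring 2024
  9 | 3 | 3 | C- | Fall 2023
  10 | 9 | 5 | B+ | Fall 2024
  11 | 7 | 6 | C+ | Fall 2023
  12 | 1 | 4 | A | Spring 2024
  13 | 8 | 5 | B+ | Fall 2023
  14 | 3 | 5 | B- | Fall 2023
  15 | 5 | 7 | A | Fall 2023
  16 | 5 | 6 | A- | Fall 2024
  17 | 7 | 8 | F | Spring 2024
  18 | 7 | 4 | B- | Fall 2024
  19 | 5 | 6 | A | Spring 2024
SELECT DISTINCT semester FROM enrollments ORDER BY semester

Execution result:
semester
Fall 2023
Fall 2024
Spring 2024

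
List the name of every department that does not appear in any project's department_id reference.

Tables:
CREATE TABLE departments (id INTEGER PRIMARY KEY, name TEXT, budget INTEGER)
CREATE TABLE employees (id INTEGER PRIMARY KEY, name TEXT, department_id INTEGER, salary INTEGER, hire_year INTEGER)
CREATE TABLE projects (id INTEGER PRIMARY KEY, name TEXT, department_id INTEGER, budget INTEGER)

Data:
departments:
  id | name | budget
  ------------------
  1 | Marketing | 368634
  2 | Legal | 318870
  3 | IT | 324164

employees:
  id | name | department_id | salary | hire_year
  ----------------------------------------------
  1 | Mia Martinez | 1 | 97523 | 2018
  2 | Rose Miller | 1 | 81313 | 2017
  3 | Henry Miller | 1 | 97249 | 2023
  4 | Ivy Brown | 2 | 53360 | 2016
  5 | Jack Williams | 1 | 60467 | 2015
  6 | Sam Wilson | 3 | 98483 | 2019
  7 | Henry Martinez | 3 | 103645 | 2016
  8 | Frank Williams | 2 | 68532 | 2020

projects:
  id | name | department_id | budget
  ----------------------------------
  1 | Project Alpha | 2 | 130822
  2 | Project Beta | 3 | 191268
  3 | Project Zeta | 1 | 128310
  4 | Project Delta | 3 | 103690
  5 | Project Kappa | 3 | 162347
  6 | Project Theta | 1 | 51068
SELECT p.name FROM departments p LEFT JOIN projects c ON c.department_id = p.id WHERE c.id IS NULL

Execution result:
(no rows)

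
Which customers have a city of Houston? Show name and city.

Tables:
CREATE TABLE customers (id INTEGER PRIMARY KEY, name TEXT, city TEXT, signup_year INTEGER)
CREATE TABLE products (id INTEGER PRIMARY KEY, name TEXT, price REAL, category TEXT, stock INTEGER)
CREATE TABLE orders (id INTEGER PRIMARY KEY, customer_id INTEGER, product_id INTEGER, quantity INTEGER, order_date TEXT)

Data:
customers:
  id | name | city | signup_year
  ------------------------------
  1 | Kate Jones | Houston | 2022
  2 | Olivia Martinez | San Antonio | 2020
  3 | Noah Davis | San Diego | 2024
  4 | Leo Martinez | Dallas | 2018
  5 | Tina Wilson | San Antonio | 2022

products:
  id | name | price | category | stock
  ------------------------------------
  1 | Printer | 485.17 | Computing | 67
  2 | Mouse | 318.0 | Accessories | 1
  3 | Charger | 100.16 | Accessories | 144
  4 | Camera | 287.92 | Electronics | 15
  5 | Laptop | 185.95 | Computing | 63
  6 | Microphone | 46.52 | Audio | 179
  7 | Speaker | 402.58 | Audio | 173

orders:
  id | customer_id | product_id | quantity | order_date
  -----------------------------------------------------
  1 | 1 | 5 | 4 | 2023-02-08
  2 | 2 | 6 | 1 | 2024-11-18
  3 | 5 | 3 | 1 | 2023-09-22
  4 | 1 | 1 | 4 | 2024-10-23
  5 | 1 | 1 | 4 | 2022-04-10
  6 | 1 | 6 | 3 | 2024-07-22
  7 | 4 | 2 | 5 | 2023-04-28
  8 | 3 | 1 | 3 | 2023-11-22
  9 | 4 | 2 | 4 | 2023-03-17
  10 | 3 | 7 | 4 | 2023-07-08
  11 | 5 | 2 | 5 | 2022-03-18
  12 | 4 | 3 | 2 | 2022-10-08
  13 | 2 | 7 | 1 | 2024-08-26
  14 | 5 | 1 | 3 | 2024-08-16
SELECT name, city FROM customers WHERE city = 'Houston'

Execution result:
name | city
Kate Jones | Houston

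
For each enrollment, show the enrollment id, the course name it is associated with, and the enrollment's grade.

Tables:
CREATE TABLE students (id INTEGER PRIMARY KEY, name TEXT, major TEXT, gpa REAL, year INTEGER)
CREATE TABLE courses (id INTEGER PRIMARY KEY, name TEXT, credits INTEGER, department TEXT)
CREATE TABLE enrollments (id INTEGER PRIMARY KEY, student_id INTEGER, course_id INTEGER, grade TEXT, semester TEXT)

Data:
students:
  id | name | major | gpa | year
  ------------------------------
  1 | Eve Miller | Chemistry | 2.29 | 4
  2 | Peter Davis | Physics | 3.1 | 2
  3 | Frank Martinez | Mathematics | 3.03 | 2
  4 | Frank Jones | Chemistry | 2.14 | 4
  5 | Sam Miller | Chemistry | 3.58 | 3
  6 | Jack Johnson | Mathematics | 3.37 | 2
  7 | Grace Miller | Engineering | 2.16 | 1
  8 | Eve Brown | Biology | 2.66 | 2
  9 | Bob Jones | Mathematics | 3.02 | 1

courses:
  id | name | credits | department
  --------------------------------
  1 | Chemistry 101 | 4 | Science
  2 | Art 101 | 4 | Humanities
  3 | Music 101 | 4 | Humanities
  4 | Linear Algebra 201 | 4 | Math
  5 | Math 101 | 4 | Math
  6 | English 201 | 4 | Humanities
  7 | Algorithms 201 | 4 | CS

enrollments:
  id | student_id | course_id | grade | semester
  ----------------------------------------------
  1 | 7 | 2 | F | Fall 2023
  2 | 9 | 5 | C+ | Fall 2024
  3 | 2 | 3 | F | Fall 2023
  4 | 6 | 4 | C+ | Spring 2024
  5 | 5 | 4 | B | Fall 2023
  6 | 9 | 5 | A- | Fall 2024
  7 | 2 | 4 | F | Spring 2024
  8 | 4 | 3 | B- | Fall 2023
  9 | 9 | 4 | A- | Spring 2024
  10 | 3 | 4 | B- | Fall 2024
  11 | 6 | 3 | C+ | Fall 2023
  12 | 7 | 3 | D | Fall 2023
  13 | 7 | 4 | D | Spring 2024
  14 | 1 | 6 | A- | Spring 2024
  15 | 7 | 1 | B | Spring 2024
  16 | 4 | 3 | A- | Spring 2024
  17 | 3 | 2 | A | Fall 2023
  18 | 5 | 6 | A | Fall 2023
SELECT c.id, p.name AS course, c.grade FROM enrollments c JOIN courses p ON c.course_id = p.id

Execution result:
id | course | grade
1 | Art 101 | F
2 | Math 101 | C+
3 | Music 101 | F
4 | Linear Algebra 201 | C+
5 | Linear Algebra 201 | B
6 | Math 101 | A-
7 | Linear Algebra 201 | F
8 | Music 101 | B-
9 | Linear Algebra 201 | A-
10 | Linear Algebra 201 | B-
11 | Music 101 | C+
12 | Music 101 | D
13 | Linear Algebra 201 | D
14 | English 201 | A-
15 | Chemistry 101 | B
16 | Music 101 | A-
17 | Art 101 | A
18 | English 201 | A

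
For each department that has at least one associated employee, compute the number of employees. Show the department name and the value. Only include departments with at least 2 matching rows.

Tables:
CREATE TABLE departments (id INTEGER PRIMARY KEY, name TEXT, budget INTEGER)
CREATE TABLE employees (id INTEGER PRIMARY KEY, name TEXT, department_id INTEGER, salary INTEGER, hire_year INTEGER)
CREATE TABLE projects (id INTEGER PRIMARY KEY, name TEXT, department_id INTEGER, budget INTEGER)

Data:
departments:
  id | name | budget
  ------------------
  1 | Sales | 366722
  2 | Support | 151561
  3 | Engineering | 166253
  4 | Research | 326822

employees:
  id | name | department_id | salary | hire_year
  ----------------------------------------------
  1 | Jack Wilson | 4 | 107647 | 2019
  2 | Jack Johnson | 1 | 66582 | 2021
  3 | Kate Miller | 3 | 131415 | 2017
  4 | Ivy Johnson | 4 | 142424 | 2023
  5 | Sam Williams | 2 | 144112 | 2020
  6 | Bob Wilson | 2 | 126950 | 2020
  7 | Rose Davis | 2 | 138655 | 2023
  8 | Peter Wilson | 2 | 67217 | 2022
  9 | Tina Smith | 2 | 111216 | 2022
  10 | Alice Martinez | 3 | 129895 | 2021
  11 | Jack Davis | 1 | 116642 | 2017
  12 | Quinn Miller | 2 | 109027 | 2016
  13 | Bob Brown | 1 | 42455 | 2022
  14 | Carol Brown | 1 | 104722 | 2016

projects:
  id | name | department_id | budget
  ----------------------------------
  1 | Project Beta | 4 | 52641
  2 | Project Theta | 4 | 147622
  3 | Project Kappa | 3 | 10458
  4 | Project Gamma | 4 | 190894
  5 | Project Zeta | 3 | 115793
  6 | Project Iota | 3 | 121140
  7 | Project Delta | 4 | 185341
SELECT p.name, COUNT(*) AS n FROM employees c JOIN departments p ON c.department_id = p.id GROUP BY p.id, p.name HAVING COUNT(*) >= 2

Execution result:
name | n
Sales | 4
Support | 6
Engineering | 2
Research | 2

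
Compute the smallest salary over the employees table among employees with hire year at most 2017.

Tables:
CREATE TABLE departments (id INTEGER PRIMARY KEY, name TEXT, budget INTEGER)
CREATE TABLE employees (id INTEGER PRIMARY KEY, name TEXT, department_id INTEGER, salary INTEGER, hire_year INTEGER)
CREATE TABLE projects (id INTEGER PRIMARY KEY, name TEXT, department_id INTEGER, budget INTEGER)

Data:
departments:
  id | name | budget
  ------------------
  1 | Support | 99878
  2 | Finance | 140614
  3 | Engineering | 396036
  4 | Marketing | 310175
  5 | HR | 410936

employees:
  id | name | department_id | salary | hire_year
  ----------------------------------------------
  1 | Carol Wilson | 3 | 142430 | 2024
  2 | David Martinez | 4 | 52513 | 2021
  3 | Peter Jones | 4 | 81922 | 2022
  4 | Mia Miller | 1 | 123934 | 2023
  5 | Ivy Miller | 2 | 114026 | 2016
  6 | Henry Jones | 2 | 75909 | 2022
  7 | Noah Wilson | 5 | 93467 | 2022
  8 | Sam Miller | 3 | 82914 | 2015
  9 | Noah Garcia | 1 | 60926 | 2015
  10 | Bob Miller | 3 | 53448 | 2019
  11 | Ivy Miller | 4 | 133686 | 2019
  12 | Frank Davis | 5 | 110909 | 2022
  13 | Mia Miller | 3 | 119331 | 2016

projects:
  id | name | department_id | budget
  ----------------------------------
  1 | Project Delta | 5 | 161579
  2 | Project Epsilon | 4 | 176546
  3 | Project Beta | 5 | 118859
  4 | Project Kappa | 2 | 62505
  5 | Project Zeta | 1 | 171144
SELECT MIN(salary) FROM employees WHERE hire_year <= 2017

Execution result:
60926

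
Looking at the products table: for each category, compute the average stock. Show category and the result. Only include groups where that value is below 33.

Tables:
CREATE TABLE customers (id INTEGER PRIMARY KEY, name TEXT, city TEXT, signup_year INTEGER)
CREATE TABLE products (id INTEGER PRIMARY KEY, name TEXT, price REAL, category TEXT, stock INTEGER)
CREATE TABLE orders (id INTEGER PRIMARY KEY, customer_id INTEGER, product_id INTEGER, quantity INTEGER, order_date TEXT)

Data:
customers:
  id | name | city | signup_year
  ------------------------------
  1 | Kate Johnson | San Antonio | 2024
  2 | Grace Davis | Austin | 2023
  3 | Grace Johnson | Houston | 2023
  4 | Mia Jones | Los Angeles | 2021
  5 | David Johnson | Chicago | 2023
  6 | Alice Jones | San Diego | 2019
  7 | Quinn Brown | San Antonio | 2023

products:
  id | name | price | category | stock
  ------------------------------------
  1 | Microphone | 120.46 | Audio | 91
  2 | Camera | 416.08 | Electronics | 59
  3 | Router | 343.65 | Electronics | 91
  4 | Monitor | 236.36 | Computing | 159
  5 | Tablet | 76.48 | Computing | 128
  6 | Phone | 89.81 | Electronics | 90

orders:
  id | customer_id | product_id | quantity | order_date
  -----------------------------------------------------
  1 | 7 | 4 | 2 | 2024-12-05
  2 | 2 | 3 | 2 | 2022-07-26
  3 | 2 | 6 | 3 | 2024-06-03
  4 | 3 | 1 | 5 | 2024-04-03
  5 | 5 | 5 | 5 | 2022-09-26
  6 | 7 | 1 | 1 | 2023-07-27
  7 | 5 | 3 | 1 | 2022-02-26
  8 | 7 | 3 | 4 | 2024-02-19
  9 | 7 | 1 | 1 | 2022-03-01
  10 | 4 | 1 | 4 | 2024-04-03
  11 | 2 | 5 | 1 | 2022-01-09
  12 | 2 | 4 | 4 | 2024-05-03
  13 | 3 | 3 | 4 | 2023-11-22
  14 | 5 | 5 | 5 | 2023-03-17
SELECT category, AVG(stock) AS avg_stock FROM products GROUP BY category HAVING AVG(stock) < 33

Execution result:
(no rows)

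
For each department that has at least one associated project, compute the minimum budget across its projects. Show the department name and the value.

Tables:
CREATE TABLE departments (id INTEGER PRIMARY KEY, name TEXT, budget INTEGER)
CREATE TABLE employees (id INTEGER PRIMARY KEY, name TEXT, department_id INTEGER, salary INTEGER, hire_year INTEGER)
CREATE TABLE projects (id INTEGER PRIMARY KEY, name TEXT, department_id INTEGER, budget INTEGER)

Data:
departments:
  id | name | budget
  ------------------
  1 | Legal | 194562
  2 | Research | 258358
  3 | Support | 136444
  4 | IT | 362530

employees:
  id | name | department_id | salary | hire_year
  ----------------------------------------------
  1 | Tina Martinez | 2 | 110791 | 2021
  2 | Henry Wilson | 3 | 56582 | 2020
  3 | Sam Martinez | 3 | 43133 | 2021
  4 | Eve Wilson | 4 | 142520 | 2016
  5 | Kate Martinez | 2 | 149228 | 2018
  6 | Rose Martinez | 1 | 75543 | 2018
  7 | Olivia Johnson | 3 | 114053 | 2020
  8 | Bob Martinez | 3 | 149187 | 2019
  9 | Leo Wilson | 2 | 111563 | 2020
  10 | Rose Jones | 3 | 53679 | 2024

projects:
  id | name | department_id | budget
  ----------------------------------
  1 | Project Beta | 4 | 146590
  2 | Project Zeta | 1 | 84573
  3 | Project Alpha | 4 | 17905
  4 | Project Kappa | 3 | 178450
SELECT p.name, MIN(c.budget) AS min_budget FROM projects c JOIN departments p ON c.department_id = p.id GROUP BY p.id, p.name

Execution result:
name | min_budget
Legal | 84573
Support | 178450
IT | 17905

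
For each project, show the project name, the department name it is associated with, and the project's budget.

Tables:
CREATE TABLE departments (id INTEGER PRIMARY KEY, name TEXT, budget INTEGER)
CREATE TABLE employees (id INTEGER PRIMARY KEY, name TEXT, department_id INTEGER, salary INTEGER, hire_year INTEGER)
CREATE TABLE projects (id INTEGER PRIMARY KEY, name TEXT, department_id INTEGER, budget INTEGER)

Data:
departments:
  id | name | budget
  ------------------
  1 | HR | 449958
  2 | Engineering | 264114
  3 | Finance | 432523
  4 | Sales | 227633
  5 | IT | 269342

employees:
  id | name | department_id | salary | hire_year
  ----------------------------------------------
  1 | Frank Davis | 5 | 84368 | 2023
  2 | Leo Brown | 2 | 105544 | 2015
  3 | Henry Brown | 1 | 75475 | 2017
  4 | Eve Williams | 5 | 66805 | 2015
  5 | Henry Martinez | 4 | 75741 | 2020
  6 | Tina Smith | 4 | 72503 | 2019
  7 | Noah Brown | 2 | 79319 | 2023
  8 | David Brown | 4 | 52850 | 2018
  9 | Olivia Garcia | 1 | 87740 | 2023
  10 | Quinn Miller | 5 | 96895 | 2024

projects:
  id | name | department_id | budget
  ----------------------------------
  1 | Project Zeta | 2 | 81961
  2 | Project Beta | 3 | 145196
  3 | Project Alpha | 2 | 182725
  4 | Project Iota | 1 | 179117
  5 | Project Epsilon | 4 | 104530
SELECT c.name, p.name AS department, c.budget FROM projects c JOIN departments p ON c.department_id = p.id

Execution result:
name | department | budget
Project Zeta | Engineering | 81961
Project Beta | Finance | 145196
Project Alpha | Engineering | 182725
Project Iota | HR | 179117
Project Epsilon | Sales | 104530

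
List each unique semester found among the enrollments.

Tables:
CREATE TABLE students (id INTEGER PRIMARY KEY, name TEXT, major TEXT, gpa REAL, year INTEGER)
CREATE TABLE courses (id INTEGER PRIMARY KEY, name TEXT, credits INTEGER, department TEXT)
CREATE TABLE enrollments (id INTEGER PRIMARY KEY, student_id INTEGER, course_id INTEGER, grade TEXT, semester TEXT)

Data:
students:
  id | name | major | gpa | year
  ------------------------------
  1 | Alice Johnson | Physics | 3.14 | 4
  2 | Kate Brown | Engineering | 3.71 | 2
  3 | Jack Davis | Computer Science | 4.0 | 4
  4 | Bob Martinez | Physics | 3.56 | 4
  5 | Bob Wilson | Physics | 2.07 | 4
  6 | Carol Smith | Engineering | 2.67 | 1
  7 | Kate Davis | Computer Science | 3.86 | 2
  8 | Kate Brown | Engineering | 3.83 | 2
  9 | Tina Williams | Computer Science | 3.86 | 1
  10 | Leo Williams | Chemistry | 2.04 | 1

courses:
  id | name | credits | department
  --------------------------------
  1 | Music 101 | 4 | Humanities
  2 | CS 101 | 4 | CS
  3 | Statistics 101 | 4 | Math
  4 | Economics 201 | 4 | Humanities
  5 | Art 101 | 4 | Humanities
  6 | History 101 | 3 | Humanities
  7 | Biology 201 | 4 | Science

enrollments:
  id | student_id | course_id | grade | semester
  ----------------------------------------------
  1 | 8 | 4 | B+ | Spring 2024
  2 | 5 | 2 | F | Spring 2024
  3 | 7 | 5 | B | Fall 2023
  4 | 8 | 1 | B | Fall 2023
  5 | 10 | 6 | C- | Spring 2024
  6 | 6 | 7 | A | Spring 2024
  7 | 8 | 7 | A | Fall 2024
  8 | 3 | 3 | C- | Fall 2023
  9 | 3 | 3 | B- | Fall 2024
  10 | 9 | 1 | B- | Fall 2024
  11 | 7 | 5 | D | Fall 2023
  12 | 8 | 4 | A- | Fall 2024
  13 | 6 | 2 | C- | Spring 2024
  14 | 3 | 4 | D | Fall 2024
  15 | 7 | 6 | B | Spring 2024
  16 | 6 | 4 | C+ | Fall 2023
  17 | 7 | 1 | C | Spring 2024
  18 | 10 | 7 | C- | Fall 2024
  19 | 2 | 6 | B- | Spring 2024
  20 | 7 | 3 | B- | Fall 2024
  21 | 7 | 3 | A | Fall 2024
SELECT DISTINCT semester FROM enrollments

Execution result:
semester
Spring 2024
Fall 2023
Fall 2024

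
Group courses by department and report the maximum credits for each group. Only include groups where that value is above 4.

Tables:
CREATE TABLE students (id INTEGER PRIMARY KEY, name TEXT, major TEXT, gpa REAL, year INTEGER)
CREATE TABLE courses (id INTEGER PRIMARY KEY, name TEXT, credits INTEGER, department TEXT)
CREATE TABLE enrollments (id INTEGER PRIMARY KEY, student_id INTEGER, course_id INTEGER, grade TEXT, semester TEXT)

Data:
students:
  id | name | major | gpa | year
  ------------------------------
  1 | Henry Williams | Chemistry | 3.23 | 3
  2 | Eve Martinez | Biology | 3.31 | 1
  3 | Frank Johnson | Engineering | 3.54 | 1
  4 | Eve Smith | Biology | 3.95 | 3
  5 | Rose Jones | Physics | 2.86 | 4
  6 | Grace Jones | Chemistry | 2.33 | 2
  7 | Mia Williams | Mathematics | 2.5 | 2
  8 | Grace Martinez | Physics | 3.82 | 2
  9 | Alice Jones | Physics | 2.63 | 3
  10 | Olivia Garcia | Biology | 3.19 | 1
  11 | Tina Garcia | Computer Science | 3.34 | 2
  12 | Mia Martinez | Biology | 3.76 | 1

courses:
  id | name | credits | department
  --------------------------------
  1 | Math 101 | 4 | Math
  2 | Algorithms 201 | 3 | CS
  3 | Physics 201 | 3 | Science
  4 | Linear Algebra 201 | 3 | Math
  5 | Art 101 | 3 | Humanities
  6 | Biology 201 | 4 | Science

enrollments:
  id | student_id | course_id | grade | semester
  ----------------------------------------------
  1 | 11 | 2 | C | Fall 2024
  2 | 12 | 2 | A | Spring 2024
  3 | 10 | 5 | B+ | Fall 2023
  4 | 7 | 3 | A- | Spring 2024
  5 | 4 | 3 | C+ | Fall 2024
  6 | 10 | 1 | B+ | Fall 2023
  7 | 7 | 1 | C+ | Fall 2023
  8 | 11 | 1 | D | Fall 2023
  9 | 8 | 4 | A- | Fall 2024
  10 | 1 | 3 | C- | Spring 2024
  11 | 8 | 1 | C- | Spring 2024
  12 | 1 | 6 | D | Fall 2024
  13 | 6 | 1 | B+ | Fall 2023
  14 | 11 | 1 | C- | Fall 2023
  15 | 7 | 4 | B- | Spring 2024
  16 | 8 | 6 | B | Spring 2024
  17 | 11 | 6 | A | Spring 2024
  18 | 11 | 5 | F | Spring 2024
SELECT department, MAX(credits) AS max_credits FROM courses GROUP BY department HAVING MAX(credits) > 4

Execution result:
(no rows)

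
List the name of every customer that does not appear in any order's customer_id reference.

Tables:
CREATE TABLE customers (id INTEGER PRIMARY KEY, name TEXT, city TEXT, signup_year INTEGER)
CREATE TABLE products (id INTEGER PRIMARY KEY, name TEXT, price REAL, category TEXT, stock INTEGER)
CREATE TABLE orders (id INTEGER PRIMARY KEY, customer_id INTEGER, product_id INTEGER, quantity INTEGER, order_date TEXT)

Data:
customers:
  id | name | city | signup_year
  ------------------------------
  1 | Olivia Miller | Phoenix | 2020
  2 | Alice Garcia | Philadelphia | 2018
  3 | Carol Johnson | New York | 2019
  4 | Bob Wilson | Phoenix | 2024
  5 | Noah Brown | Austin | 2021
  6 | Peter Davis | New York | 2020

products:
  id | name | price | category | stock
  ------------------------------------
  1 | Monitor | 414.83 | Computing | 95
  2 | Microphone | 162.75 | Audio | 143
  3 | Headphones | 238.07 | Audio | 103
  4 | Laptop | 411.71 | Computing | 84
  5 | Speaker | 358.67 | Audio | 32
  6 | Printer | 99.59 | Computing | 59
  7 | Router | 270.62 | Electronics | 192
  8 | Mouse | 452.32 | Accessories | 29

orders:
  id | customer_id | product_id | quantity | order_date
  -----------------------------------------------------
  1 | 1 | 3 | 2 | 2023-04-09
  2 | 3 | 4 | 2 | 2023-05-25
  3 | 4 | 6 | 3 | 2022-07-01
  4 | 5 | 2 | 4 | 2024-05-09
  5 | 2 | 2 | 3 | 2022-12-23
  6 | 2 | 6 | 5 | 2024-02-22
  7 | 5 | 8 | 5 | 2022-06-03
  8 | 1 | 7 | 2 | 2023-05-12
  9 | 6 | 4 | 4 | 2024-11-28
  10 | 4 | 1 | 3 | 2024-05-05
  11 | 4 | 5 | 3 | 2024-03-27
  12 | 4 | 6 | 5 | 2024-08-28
SELECT p.name FROM customers p LEFT JOIN orders c ON c.customer_id = p.id WHERE c.id IS NULL

Execution result:
(no rows)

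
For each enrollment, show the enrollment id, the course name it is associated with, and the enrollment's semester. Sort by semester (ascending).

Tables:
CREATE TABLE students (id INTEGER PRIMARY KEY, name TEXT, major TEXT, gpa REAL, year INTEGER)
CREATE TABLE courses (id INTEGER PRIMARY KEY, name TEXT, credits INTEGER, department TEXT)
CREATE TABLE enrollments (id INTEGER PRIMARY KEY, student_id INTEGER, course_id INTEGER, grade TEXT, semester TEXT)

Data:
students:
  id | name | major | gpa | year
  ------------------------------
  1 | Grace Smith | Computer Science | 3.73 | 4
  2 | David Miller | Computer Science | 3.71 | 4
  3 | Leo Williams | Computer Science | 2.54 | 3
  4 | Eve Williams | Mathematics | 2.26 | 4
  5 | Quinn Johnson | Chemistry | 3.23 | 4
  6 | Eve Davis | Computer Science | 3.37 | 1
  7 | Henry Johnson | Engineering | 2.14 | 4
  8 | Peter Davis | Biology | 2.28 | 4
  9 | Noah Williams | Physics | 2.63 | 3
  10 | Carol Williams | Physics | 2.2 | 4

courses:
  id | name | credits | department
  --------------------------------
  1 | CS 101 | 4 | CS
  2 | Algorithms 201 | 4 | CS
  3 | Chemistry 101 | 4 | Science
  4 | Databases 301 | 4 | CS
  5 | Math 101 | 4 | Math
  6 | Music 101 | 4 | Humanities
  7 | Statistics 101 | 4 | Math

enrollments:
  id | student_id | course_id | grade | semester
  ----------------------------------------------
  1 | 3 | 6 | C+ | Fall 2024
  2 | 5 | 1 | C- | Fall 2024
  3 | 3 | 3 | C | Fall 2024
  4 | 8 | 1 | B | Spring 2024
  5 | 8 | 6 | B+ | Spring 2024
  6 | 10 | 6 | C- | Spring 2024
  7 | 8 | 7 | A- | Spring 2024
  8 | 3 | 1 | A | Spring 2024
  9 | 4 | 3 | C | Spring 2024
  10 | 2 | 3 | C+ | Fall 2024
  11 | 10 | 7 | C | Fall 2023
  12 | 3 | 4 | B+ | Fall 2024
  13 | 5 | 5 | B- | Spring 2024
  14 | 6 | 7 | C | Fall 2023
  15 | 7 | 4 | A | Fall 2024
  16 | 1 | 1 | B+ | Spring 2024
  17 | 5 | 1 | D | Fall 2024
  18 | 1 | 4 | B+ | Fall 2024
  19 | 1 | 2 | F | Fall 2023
SELECT c.id, p.name AS course, c.semester FROM enrollments c JOIN courses p ON c.course_id = p.id ORDER BY c.semester ASC

Execution result:
id | course | semester
11 | Statistics 101 | Fall 2023
14 | Statistics 101 | Fall 2023
19 | Algorithms 201 | Fall 2023
1 | Music 101 | Fall 2024
2 | CS 101 | Fall 2024
3 | Chemistry 101 | Fall 2024
10 | Chemistry 101 | Fall 2024
12 | Databases 301 | Fall 2024
15 | Databases 301 | Fall 2024
17 | CS 101 | Fall 2024
18 | Databases 301 | Fall 2024
4 | CS 101 | Spring 2024
5 | Music 101 | Spring 2024
6 | Music 101 | Spring 2024
7 | Statistics 101 | Spring 2024
8 | CS 101 | Spring 2024
9 | Chemistry 101 | Spring 2024
13 | Math 101 | Spring 2024
16 | CS 101 | Spring 2024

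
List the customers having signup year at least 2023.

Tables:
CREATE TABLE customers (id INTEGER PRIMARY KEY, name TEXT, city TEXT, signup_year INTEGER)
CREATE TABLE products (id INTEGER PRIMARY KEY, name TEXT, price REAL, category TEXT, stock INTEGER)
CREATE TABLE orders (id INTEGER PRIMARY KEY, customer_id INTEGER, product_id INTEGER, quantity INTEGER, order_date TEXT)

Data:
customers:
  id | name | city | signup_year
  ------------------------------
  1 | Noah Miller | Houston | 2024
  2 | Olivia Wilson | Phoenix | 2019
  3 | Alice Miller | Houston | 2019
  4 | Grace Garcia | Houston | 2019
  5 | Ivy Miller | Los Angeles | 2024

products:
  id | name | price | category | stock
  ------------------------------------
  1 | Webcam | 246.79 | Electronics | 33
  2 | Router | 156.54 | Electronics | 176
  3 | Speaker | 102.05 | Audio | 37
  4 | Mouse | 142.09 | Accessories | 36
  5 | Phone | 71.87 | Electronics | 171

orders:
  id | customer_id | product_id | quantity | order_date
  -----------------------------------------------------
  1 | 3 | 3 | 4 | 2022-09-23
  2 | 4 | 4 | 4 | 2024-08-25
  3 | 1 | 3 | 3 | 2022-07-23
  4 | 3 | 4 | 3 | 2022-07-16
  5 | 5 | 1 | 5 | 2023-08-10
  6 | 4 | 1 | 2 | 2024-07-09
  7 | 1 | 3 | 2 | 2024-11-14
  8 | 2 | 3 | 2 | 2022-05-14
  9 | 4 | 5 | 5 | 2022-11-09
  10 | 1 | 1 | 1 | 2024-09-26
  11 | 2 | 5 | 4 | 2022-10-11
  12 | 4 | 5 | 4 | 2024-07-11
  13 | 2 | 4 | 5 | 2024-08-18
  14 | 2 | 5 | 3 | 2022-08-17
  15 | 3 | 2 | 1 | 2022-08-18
SELECT name, signup_year FROM customers WHERE signup_year >= 2023

Execution result:
name | signup_year
Noah Miller | 2024
Ivy Miller | 2024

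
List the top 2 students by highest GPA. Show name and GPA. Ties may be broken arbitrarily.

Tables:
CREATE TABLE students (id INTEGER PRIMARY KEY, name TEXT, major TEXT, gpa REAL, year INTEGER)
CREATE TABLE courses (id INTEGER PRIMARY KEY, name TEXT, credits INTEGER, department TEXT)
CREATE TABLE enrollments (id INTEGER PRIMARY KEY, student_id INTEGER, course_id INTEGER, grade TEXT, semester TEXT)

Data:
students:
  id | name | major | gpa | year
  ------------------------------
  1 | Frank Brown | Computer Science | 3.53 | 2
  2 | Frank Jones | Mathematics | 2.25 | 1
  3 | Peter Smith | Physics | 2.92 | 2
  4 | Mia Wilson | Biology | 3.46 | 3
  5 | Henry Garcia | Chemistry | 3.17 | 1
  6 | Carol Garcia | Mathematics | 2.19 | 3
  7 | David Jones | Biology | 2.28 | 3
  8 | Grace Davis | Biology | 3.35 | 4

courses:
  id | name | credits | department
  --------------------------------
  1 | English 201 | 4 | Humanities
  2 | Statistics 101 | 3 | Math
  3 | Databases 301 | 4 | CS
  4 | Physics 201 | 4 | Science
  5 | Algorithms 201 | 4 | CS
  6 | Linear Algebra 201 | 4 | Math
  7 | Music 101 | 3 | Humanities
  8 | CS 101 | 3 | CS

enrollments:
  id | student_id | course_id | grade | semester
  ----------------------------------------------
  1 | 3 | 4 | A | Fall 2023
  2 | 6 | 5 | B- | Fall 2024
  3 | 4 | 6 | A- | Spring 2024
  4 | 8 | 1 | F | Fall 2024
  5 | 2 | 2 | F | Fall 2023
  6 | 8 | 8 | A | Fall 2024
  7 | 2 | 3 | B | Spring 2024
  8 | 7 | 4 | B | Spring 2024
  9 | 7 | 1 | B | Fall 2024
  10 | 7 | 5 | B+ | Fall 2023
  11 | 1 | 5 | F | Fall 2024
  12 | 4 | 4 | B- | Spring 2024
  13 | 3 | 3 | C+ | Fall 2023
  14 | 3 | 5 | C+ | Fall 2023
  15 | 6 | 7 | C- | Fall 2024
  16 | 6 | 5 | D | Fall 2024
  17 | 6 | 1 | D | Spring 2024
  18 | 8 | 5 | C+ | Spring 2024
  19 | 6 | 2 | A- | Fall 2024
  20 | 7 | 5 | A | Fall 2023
SELECT name, gpa FROM students ORDER BY gpa DESC LIMIT 2

Execution result:
name | gpa
Frank Brown | 3.53
Mia Wilson | 3.46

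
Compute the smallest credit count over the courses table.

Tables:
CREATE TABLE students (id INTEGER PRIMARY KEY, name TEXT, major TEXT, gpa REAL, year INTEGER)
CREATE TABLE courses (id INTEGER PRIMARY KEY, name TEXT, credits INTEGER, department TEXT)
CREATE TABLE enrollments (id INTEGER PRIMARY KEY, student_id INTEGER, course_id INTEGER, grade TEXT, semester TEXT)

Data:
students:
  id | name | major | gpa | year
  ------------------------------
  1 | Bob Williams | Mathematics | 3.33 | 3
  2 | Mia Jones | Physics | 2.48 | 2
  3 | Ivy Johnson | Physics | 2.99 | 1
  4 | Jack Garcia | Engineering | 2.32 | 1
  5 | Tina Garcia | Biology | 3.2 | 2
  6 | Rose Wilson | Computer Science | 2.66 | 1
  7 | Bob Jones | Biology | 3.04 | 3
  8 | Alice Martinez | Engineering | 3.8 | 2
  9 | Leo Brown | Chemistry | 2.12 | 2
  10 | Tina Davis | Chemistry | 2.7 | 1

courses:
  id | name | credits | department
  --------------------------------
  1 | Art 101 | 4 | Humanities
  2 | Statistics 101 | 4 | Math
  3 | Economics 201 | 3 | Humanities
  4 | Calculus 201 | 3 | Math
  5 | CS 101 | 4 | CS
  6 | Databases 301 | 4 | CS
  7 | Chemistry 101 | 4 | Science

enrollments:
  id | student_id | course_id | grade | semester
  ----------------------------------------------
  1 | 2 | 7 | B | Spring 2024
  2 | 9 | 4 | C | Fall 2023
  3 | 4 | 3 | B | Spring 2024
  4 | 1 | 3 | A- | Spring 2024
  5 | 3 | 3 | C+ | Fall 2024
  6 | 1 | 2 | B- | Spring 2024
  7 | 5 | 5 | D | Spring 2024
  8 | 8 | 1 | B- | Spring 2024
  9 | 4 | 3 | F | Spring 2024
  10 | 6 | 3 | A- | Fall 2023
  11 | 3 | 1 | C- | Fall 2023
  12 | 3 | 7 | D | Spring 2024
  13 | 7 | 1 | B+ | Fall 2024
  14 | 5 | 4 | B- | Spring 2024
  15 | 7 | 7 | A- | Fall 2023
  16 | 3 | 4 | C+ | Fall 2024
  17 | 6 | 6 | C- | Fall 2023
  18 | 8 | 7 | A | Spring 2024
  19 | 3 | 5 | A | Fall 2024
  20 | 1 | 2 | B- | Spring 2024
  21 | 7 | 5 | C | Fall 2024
SELECT MIN(credits) FROM courses

Execution result:
3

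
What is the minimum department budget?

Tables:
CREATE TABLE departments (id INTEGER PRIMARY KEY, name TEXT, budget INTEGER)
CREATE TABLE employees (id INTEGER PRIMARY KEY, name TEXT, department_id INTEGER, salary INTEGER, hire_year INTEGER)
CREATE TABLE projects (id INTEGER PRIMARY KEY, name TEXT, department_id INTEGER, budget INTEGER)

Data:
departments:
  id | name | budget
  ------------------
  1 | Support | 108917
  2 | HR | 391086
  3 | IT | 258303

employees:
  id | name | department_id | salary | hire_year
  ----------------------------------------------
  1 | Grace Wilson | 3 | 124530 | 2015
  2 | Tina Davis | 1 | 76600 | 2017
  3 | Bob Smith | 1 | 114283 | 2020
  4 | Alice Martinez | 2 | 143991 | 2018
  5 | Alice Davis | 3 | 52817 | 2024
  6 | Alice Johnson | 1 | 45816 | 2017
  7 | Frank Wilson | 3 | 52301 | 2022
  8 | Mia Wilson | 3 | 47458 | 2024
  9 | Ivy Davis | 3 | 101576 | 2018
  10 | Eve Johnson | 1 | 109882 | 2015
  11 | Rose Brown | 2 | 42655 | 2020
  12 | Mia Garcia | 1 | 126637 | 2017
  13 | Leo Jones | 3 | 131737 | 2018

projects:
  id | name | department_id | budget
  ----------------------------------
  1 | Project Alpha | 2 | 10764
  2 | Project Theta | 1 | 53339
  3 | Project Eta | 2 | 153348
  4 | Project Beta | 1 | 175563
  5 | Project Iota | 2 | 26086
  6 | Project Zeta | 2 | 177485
SELECT MIN(budget) FROM departments

Execution result:
108917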